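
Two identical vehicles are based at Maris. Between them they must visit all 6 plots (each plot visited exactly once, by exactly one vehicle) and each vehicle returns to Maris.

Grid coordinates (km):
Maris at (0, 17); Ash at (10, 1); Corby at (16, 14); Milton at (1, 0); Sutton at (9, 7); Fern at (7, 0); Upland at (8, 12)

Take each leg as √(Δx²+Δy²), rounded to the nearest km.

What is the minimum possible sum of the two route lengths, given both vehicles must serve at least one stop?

Try each way of splitting the stops between the two vehicles (each non-empty) and, for each split, find the best tour for each vehicle:
  {Ash} + {Corby, Milton, Sutton, Fern, Upland}: 38 + 57 = 95
  {Corby} + {Ash, Milton, Sutton, Fern, Upland}: 32 + 46 = 78
  {Ash, Corby} + {Milton, Sutton, Fern, Upland}: 49 + 44 = 93
  {Milton} + {Ash, Corby, Sutton, Fern, Upland}: 34 + 54 = 88
  {Ash, Milton} + {Corby, Sutton, Fern, Upland}: 45 + 52 = 97
  {Corby, Milton} + {Ash, Sutton, Fern, Upland}: 54 + 41 = 95
  … (31 splits in total)
  {Ash, Corby, Milton, Sutton, Fern} + {Upland}: 58 + 18 = 76  ← best
Best: vehicle 1 Maris → Corby → Sutton → Ash → Fern → Milton → Maris = 58; vehicle 2 Maris → Upland → Maris = 18; combined 76.

76 km — the smallest possible combined total.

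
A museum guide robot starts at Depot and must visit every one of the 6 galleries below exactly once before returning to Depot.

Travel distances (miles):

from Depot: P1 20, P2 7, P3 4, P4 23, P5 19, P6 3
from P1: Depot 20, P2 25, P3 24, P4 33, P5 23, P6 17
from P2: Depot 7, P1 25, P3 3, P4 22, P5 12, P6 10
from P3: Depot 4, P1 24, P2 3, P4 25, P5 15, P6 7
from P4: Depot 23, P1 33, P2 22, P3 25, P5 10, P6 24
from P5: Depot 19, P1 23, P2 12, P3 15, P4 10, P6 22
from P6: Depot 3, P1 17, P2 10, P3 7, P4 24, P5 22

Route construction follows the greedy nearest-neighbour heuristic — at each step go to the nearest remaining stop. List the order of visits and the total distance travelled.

At Depot the remaining stops are P6 3, P3 4, P2 7, P5 19, P1 20, P4 23; go to P6.
At P6 the remaining stops are P3 7, P2 10, P1 17, P5 22, P4 24; go to P3.
At P3 the remaining stops are P2 3, P5 15, P1 24, P4 25; go to P2.
At P2 the remaining stops are P5 12, P4 22, P1 25; go to P5.
At P5 the remaining stops are P4 10, P1 23; go to P4.
At P4 the remaining stops are P1 33; go to P1.
Return P1→Depot: 20.
Total = 3 + 7 + 3 + 12 + 10 + 33 + 20 = 88.

Nearest-neighbour total = 88 miles; route Depot → P6 → P3 → P2 → P5 → P4 → P1 → Depot.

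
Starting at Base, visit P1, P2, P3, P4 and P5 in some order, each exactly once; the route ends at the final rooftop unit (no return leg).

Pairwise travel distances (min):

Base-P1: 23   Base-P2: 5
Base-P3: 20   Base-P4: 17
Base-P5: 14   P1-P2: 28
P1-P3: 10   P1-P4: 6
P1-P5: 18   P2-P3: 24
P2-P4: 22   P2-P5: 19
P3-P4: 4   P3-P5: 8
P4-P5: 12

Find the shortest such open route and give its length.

There are 5! = 120 possible orderings.
Base→P1→P2→P3→P4→P5: 23+28+24+4+12 = 91
Base→P1→P2→P3→P5→P4: 23+28+24+8+12 = 95
Base→P1→P2→P4→P3→P5: 23+28+22+4+8 = 85
Base→P1→P2→P4→P5→P3: 23+28+22+12+8 = 93
Base→P1→P2→P5→P3→P4: 23+28+19+8+4 = 82
Base→P1→P2→P5→P4→P3: 23+28+19+12+4 = 86
Base→P1→P3→P2→P4→P5: 23+10+24+22+12 = 91
Base→P1→P3→P2→P5→P4: 23+10+24+19+12 = 88
Base→P1→P3→P4→P2→P5: 23+10+4+22+19 = 78
Base→P1→P3→P4→P5→P2: 23+10+4+12+19 = 68
Base→P1→P3→P5→P2→P4: 23+10+8+19+22 = 82
Base→P1→P3→P5→P4→P2: 23+10+8+12+22 = 75
Base→P1→P4→P2→P3→P5: 23+6+22+24+8 = 83
Base→P1→P4→P2→P5→P3: 23+6+22+19+8 = 78
… (106 more)
Base→P2→P5→P3→P4→P1: 5+19+8+4+6 = 42  ← best
The minimum is 42.
One shortest path: Base → P2 → P5 → P3 → P4 → P1.

Shortest open route: 42 min.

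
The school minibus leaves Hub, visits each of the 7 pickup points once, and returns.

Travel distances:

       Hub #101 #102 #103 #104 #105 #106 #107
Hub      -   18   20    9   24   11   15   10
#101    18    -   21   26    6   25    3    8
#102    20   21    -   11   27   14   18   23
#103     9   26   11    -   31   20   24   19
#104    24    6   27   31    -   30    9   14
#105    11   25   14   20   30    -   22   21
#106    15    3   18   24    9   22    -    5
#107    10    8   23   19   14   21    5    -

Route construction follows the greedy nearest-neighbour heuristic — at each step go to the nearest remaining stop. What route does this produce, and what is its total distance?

93 along Hub → #103 → #102 → #105 → #107 → #106 → #101 → #104 → Hub.

At Hub the remaining stops are #103 9, #107 10, #105 11, #106 15, #101 18, #102 20, #104 24; go to #103.
At #103 the remaining stops are #102 11, #107 19, #105 20, #106 24, #101 26, #104 31; go to #102.
At #102 the remaining stops are #105 14, #106 18, #101 21, #107 23, #104 27; go to #105.
At #105 the remaining stops are #107 21, #106 22, #101 25, #104 30; go to #107.
At #107 the remaining stops are #106 5, #101 8, #104 14; go to #106.
At #106 the remaining stops are #101 3, #104 9; go to #101.
At #101 the remaining stops are #104 6; go to #104.
Return #104→Hub: 24.
Total = 9 + 11 + 14 + 21 + 5 + 3 + 6 + 24 = 93.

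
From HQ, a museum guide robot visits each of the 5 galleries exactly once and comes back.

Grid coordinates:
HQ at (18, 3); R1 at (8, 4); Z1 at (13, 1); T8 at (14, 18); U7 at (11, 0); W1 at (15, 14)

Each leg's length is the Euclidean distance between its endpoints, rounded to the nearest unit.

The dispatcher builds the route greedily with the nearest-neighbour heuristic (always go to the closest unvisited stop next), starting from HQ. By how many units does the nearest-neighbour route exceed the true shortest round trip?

2 longer than the optimal tour.

HQ: Z1=5, U7=8, R1=10, W1=11, T8=16 ⇒ Z1
Z1: U7=2, R1=6, W1=13, T8=17 ⇒ U7
U7: R1=5, W1=15, T8=18 ⇒ R1
R1: W1=12, T8=15 ⇒ W1
W1: T8=4 ⇒ T8
NN route HQ → Z1 → U7 → R1 → W1 → T8 → HQ costs 44.
Optimal: HQ → Z1 → U7 → R1 → T8 → W1 → HQ costs 42 (by enumerating all 60 distinct tours).
Excess = 44 − 42 = 2.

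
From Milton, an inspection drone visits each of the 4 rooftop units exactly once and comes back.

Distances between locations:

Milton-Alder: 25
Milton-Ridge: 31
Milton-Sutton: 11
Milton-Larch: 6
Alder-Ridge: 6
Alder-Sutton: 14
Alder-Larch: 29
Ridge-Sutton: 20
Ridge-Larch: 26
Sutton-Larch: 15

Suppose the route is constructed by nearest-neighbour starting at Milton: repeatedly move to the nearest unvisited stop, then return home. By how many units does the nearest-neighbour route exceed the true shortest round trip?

Milton: Larch=6, Sutton=11, Alder=25, Ridge=31 ⇒ Larch
Larch: Sutton=15, Ridge=26, Alder=29 ⇒ Sutton
Sutton: Alder=14, Ridge=20 ⇒ Alder
Alder: Ridge=6 ⇒ Ridge
NN route Milton → Larch → Sutton → Alder → Ridge → Milton costs 72.
Optimal: Milton → Sutton → Alder → Ridge → Larch → Milton costs 63 (by enumerating all 12 distinct tours).
Excess = 72 − 63 = 9.

Excess over optimum: 9.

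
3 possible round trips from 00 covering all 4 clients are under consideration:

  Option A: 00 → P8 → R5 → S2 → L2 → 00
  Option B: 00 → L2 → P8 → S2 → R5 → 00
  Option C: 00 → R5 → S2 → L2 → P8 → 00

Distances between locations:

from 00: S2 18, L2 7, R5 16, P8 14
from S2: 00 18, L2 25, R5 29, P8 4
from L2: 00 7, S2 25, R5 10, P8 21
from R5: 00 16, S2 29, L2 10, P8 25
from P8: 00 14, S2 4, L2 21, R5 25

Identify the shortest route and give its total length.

Shortest is Option B, total 77.

Option A: 14 + 25 + 29 + 25 + 7 = 100
Option B: 7 + 21 + 4 + 29 + 16 = 77
Option C: 16 + 29 + 25 + 21 + 14 = 105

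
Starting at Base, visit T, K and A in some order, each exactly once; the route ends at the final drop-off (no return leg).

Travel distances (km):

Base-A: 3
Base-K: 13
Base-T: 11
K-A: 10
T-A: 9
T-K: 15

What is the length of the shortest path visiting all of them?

There are 3! = 6 possible orderings.
Base → T → K → A: 11+15+10 = 36
Base → T → A → K: 11+9+10 = 30
Base → K → T → A: 13+15+9 = 37
Base → K → A → T: 13+10+9 = 32
Base → A → T → K: 3+9+15 = 27
Base → A → K → T: 3+10+15 = 28
The minimum is 27.
One shortest path: Base → A → T → K.

27 km — the minimum one-way total.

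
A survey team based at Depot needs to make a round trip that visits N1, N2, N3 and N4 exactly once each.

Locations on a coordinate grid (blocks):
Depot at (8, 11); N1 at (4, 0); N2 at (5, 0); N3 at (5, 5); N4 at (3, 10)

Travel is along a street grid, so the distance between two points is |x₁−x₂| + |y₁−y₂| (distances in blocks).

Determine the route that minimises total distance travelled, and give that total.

Minimum total distance: 32 blocks.

Depot-N1-N2-N3-N4-Depot: 15+1+5+7+6 = 34
Depot-N1-N2-N4-N3-Depot: 15+1+12+7+9 = 44
Depot-N1-N3-N2-N4-Depot: 15+6+5+12+6 = 44
Depot-N1-N3-N4-N2-Depot: 15+6+7+12+14 = 54
Depot-N1-N4-N2-N3-Depot: 15+11+12+5+9 = 52
Depot-N1-N4-N3-N2-Depot: 15+11+7+5+14 = 52
Depot-N2-N1-N3-N4-Depot: 14+1+6+7+6 = 34
Depot-N2-N1-N4-N3-Depot: 14+1+11+7+9 = 42
Depot-N2-N3-N1-N4-Depot: 14+5+6+11+6 = 42
Depot-N2-N4-N1-N3-Depot: 14+12+11+6+9 = 52
Depot-N3-N1-N2-N4-Depot: 9+6+1+12+6 = 34
Depot-N3-N2-N1-N4-Depot: 9+5+1+11+6 = 32
The minimum is 32.
One optimal route: Depot → N3 → N2 → N1 → N4 → Depot (or its reverse).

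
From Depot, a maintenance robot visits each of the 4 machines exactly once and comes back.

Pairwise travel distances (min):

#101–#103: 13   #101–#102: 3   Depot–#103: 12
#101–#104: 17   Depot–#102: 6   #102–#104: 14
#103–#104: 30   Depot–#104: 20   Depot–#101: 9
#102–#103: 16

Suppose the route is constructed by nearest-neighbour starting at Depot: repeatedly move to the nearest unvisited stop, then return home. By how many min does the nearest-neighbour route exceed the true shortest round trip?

The nearest-neighbour route is 10 min longer than optimal.

Depot: #102=6, #101=9, #103=12, #104=20 ⇒ #102
#102: #101=3, #104=14, #103=16 ⇒ #101
#101: #103=13, #104=17 ⇒ #103
#103: #104=30 ⇒ #104
NN route Depot → #102 → #101 → #103 → #104 → Depot costs 72.
Optimal: Depot → #102 → #104 → #101 → #103 → Depot costs 62 (by enumerating all 12 distinct tours).
Excess = 72 − 62 = 10.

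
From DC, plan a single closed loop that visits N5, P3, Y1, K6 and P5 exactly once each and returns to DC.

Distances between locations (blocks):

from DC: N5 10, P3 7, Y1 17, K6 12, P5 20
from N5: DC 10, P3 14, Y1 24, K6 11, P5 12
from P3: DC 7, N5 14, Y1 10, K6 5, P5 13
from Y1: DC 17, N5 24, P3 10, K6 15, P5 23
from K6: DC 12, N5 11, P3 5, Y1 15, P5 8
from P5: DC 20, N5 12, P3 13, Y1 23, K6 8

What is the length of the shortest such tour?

62 blocks — the shortest possible round trip.

With 5 stops there are 5!/2 = 60 distinct round trips (a route and its reverse cost the same).
DC→N5→P3→Y1→K6→P5→DC: 10+14+10+15+8+20 = 77
DC→N5→P3→Y1→P5→K6→DC: 10+14+10+23+8+12 = 77
DC→N5→P3→K6→Y1→P5→DC: 10+14+5+15+23+20 = 87
DC→N5→P3→K6→P5→Y1→DC: 10+14+5+8+23+17 = 77
DC→N5→P3→P5→Y1→K6→DC: 10+14+13+23+15+12 = 87
DC→N5→P3→P5→K6→Y1→DC: 10+14+13+8+15+17 = 77
DC→N5→Y1→P3→K6→P5→DC: 10+24+10+5+8+20 = 77
DC→N5→Y1→P3→P5→K6→DC: 10+24+10+13+8+12 = 77
DC→N5→Y1→K6→P3→P5→DC: 10+24+15+5+13+20 = 87
DC→N5→Y1→K6→P5→P3→DC: 10+24+15+8+13+7 = 77
DC→N5→Y1→P5→P3→K6→DC: 10+24+23+13+5+12 = 87
DC→N5→Y1→P5→K6→P3→DC: 10+24+23+8+5+7 = 77
DC→N5→K6→P3→Y1→P5→DC: 10+11+5+10+23+20 = 79
DC→N5→K6→P3→P5→Y1→DC: 10+11+5+13+23+17 = 79
… (46 more)
DC→N5→P5→K6→P3→Y1→DC: 10+12+8+5+10+17 = 62  ← best
The minimum is 62.
One optimal route: DC → N5 → P5 → K6 → P3 → Y1 → DC (or its reverse).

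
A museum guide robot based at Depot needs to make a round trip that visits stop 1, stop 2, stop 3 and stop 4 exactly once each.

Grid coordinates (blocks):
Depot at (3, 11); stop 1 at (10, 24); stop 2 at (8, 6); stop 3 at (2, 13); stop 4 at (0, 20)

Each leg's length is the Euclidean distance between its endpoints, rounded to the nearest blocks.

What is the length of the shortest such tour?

Shortest round trip = 45 blocks.

Depot→stop 1→stop 2→stop 3→stop 4→Depot: 15+18+9+7+9 = 58
Depot→stop 1→stop 2→stop 4→stop 3→Depot: 15+18+16+7+2 = 58
Depot→stop 1→stop 3→stop 2→stop 4→Depot: 15+14+9+16+9 = 63
Depot→stop 1→stop 3→stop 4→stop 2→Depot: 15+14+7+16+7 = 59
Depot→stop 1→stop 4→stop 2→stop 3→Depot: 15+11+16+9+2 = 53
Depot→stop 1→stop 4→stop 3→stop 2→Depot: 15+11+7+9+7 = 49
Depot→stop 2→stop 1→stop 3→stop 4→Depot: 7+18+14+7+9 = 55
Depot→stop 2→stop 1→stop 4→stop 3→Depot: 7+18+11+7+2 = 45
Depot→stop 2→stop 3→stop 1→stop 4→Depot: 7+9+14+11+9 = 50
Depot→stop 2→stop 4→stop 1→stop 3→Depot: 7+16+11+14+2 = 50
Depot→stop 3→stop 1→stop 2→stop 4→Depot: 2+14+18+16+9 = 59
Depot→stop 3→stop 2→stop 1→stop 4→Depot: 2+9+18+11+9 = 49
The minimum is 45.
One optimal route: Depot → stop 2 → stop 1 → stop 4 → stop 3 → Depot (or its reverse).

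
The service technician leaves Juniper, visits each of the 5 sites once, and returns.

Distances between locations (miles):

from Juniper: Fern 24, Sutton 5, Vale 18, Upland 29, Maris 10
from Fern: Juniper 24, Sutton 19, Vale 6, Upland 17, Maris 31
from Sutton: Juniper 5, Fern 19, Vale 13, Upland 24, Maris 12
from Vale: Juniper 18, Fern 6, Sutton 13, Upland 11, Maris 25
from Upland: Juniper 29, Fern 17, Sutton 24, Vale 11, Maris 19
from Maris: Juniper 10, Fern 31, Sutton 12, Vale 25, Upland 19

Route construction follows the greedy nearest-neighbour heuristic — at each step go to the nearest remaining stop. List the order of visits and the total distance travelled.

77 miles along Juniper → Sutton → Maris → Upland → Vale → Fern → Juniper.

At Juniper the remaining stops are Sutton 5, Maris 10, Vale 18, Fern 24, Upland 29; go to Sutton.
At Sutton the remaining stops are Maris 12, Vale 13, Fern 19, Upland 24; go to Maris.
At Maris the remaining stops are Upland 19, Vale 25, Fern 31; go to Upland.
At Upland the remaining stops are Vale 11, Fern 17; go to Vale.
At Vale the remaining stops are Fern 6; go to Fern.
Return Fern→Juniper: 24.
Total = 5 + 12 + 19 + 11 + 6 + 24 = 77.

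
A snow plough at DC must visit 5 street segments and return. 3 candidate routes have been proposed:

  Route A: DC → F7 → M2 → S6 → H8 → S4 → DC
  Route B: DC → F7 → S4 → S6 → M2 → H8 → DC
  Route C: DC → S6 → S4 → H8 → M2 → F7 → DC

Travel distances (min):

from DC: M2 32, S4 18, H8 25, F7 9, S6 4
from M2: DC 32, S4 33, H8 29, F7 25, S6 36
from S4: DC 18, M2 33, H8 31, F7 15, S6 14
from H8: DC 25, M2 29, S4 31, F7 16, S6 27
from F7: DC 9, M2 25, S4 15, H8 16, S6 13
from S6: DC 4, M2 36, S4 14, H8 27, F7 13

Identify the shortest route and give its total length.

112 min — Route C is the shortest.

Route A: 9 + 25 + 36 + 27 + 31 + 18 = 146
Route B: 9 + 15 + 14 + 36 + 29 + 25 = 128
Route C: 4 + 14 + 31 + 29 + 25 + 9 = 112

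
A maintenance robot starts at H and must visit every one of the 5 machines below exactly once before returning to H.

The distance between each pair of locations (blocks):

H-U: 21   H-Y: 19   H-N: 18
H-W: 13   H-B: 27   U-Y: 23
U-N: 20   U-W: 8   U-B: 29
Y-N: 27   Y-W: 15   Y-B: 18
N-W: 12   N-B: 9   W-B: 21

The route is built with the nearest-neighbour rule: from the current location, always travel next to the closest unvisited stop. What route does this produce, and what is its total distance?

At H the remaining stops are W 13, N 18, Y 19, U 21, B 27; go to W.
At W the remaining stops are U 8, N 12, Y 15, B 21; go to U.
At U the remaining stops are N 20, Y 23, B 29; go to N.
At N the remaining stops are B 9, Y 27; go to B.
At B the remaining stops are Y 18; go to Y.
Return Y→H: 19.
Total = 13 + 8 + 20 + 9 + 18 + 19 = 87.

Total distance 87 blocks via the nearest-neighbour route H → W → U → N → B → Y → H.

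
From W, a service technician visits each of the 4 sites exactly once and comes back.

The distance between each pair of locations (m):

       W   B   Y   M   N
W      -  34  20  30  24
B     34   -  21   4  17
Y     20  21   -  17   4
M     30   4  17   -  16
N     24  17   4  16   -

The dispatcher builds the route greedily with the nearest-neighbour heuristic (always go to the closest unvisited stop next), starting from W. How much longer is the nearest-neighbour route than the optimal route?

W: Y=20, N=24, M=30, B=34 ⇒ Y
Y: N=4, M=17, B=21 ⇒ N
N: M=16, B=17 ⇒ M
M: B=4 ⇒ B
NN route W → Y → N → M → B → W costs 78.
Optimal: W → Y → N → B → M → W costs 75 (by enumerating all 12 distinct tours).
Excess = 78 − 75 = 3.

The nearest-neighbour route is 3 m longer than optimal.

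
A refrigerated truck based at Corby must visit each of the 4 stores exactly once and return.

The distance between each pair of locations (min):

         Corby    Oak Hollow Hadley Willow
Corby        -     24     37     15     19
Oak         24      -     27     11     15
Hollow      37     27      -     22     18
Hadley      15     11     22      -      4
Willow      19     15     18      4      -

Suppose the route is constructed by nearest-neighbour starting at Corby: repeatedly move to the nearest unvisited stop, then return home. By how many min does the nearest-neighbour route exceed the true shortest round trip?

The nearest-neighbour route is 10 min longer than optimal.

From Corby: Hadley=15, Willow=19, Oak=24, Hollow=37 → choose Hadley (15).
From Hadley: Willow=4, Oak=11, Hollow=22 → choose Willow (4).
From Willow: Oak=15, Hollow=18 → choose Oak (15).
From Oak: Hollow=27 → choose Hollow (27).
NN route Corby → Hadley → Willow → Oak → Hollow → Corby costs 98.
Optimal: Corby → Oak → Hollow → Willow → Hadley → Corby costs 88 (by enumerating all 12 distinct tours).
Excess = 98 − 88 = 10.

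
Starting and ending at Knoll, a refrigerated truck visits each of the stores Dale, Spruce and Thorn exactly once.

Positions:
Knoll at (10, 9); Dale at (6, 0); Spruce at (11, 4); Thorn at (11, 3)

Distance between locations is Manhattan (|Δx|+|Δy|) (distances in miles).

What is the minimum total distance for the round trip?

Shortest round trip = 28 miles.

Knoll-Dale-Spruce-Thorn-Knoll: 13+9+1+7 = 30
Knoll-Dale-Thorn-Spruce-Knoll: 13+8+1+6 = 28
Knoll-Spruce-Dale-Thorn-Knoll: 6+9+8+7 = 30
The minimum is 28.
One optimal route: Knoll → Dale → Thorn → Spruce → Knoll (or its reverse).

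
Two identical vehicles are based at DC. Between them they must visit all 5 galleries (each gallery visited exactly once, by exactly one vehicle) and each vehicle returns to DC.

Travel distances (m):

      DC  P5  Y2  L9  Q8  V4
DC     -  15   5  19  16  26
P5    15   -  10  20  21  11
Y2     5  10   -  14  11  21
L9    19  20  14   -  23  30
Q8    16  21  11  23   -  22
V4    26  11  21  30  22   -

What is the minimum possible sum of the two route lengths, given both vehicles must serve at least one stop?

98 m — the smallest possible combined total.

There are 2^4 − 1 = 15 ways to divide the 5 stops into two non-empty groups. For each, the best each vehicle can do is its own shortest tour through its group:
  {P5} + {Y2, L9, Q8, V4}: 30 + 87 = 117
  {Y2} + {P5, L9, Q8, V4}: 10 + 88 = 98
  {P5, Y2} + {L9, Q8, V4}: 30 + 87 = 117
  {L9} + {P5, Y2, Q8, V4}: 38 + 64 = 102
  {P5, L9} + {Y2, Q8, V4}: 54 + 64 = 118
  {Y2, L9} + {P5, Q8, V4}: 38 + 64 = 102
  … (15 splits in total)
Best: vehicle 1 DC → Y2 → DC = 10; vehicle 2 DC → L9 → P5 → V4 → Q8 → DC = 88; combined 98.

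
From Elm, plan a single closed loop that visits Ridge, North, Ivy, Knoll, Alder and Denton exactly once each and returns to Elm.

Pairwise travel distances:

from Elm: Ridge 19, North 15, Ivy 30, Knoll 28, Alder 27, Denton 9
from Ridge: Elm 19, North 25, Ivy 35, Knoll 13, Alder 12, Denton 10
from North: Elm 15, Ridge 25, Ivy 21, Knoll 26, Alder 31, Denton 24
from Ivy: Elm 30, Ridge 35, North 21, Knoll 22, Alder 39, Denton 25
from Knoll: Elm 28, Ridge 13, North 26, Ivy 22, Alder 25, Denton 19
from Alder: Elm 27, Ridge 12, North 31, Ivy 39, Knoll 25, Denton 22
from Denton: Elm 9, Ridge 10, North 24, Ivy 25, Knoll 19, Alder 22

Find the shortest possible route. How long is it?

Minimum total distance: 114.

There are 360 distinct closed tours to check (reversals are equivalent).
Elm → Ridge → North → Ivy → Knoll → Alder → Denton → Elm: 19+25+21+22+25+22+9 = 143
Elm → Ridge → North → Ivy → Knoll → Denton → Alder → Elm: 19+25+21+22+19+22+27 = 155
Elm → Ridge → North → Ivy → Alder → Knoll → Denton → Elm: 19+25+21+39+25+19+9 = 157
Elm → Ridge → North → Ivy → Alder → Denton → Knoll → Elm: 19+25+21+39+22+19+28 = 173
Elm → Ridge → North → Ivy → Denton → Knoll → Alder → Elm: 19+25+21+25+19+25+27 = 161
Elm → Ridge → North → Ivy → Denton → Alder → Knoll → Elm: 19+25+21+25+22+25+28 = 165
Elm → Ridge → North → Knoll → Ivy → Alder → Denton → Elm: 19+25+26+22+39+22+9 = 162
Elm → Ridge → North → Knoll → Ivy → Denton → Alder → Elm: 19+25+26+22+25+22+27 = 166
… (352 more)
Elm → North → Ivy → Knoll → Ridge → Alder → Denton → Elm: 15+21+22+13+12+22+9 = 114  ← best
The minimum is 114.
One optimal route: Elm → North → Ivy → Knoll → Ridge → Alder → Denton → Elm (or its reverse).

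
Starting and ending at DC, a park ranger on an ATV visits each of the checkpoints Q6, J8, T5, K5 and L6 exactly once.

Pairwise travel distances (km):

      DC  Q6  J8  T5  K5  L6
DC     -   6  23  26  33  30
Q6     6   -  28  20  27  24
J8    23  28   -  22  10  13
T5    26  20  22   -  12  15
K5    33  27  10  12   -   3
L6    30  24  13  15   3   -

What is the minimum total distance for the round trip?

77 km — the shortest possible round trip.

With 5 stops there are 5!/2 = 60 distinct round trips (a route and its reverse cost the same).
DC-Q6-J8-T5-K5-L6-DC: 6+28+22+12+3+30 = 101
DC-Q6-J8-T5-L6-K5-DC: 6+28+22+15+3+33 = 107
DC-Q6-J8-K5-T5-L6-DC: 6+28+10+12+15+30 = 101
DC-Q6-J8-K5-L6-T5-DC: 6+28+10+3+15+26 = 88
DC-Q6-J8-L6-T5-K5-DC: 6+28+13+15+12+33 = 107
DC-Q6-J8-L6-K5-T5-DC: 6+28+13+3+12+26 = 88
DC-Q6-T5-J8-K5-L6-DC: 6+20+22+10+3+30 = 91
DC-Q6-T5-J8-L6-K5-DC: 6+20+22+13+3+33 = 97
DC-Q6-T5-K5-J8-L6-DC: 6+20+12+10+13+30 = 91
DC-Q6-T5-K5-L6-J8-DC: 6+20+12+3+13+23 = 77
DC-Q6-T5-L6-J8-K5-DC: 6+20+15+13+10+33 = 97
DC-Q6-T5-L6-K5-J8-DC: 6+20+15+3+10+23 = 77
DC-Q6-K5-J8-T5-L6-DC: 6+27+10+22+15+30 = 110
DC-Q6-K5-J8-L6-T5-DC: 6+27+10+13+15+26 = 97
… (46 more)
The minimum is 77.
One optimal route: DC → Q6 → T5 → K5 → L6 → J8 → DC (or its reverse).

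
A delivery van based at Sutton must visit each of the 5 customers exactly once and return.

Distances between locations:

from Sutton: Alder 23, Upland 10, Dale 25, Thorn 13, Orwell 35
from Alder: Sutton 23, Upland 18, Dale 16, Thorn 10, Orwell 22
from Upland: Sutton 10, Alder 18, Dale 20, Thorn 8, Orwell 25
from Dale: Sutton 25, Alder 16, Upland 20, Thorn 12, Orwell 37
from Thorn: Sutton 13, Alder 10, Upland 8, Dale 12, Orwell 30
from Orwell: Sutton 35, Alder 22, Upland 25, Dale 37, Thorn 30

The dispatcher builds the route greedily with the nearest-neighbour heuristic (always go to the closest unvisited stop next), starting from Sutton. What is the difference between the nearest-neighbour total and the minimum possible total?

The nearest-neighbour route is 18 longer than optimal.

Sutton: Upland=10, Thorn=13, Alder=23, Dale=25, Orwell=35 ⇒ Upland
Upland: Thorn=8, Alder=18, Dale=20, Orwell=25 ⇒ Thorn
Thorn: Alder=10, Dale=12, Orwell=30 ⇒ Alder
Alder: Dale=16, Orwell=22 ⇒ Dale
Dale: Orwell=37 ⇒ Orwell
NN route Sutton → Upland → Thorn → Alder → Dale → Orwell → Sutton costs 116.
Optimal: Sutton → Upland → Orwell → Alder → Dale → Thorn → Sutton costs 98 (by enumerating all 60 distinct tours).
Excess = 116 − 98 = 18.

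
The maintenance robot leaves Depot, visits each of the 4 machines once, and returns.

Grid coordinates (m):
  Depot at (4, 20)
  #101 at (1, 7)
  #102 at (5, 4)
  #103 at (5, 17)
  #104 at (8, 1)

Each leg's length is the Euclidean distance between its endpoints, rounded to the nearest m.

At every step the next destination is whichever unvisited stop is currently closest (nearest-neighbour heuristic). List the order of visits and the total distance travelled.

Nearest-neighbour total = 42 m; route Depot → #103 → #101 → #102 → #104 → Depot.

From Depot: distances to unvisited — #103=3, #101=13, #102=16, #104=19. Nearest is #103 (3).
From #103: distances to unvisited — #101=11, #102=13, #104=16. Nearest is #101 (11).
From #101: distances to unvisited — #102=5, #104=9. Nearest is #102 (5).
From #102: distances to unvisited — #104=4. Nearest is #104 (4).
Return #104→Depot: 19.
Total = 3 + 11 + 5 + 4 + 19 = 42.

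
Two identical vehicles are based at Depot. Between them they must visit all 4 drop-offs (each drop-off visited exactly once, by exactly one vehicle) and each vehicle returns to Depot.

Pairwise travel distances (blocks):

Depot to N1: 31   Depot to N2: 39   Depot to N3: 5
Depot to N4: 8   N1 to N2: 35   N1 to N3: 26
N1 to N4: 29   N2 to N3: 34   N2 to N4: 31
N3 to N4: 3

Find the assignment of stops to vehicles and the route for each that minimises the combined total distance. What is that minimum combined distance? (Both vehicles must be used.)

Minimum combined distance: 115 blocks.

Try each way of splitting the stops between the two vehicles (each non-empty) and, for each split, find the best tour for each vehicle:
  {N1} + {N2, N3, N4}: 62 + 78 = 140
  {N2} + {N1, N3, N4}: 78 + 68 = 146
  {N1, N2} + {N3, N4}: 105 + 16 = 121
  {N3} + {N1, N2, N4}: 10 + 105 = 115
  {N1, N3} + {N2, N4}: 62 + 78 = 140
  {N2, N3} + {N1, N4}: 78 + 68 = 146
  … (7 splits in total)
Best: vehicle 1 Depot → N3 → Depot = 10; vehicle 2 Depot → N1 → N2 → N4 → Depot = 105; combined 115.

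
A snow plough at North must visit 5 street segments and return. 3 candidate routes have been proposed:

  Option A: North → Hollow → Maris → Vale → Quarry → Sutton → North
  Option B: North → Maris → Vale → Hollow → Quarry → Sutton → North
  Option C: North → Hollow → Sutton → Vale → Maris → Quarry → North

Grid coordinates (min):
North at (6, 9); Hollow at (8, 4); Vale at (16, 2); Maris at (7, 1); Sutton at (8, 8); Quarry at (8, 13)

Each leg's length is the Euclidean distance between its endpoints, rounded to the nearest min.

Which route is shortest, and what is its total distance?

Shortest is Option A, total 38 min.

Option A: 5 + 3 + 9 + 14 + 5 + 2 = 38
Option B: 8 + 9 + 8 + 9 + 5 + 2 = 41
Option C: 5 + 4 + 10 + 9 + 12 + 4 = 44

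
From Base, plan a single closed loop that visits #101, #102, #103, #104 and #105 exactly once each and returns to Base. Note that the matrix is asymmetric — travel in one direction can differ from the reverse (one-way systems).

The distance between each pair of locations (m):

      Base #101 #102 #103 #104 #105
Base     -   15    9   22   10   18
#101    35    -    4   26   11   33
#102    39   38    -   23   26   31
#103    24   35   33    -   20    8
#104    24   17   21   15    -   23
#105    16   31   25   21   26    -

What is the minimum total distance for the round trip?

78 m — the shortest possible round trip.

Base - #101 - #102 - #103 - #104 - #105 - Base: 15+4+23+20+23+16 = 101
Base - #101 - #102 - #103 - #105 - #104 - Base: 15+4+23+8+26+24 = 100
Base - #101 - #102 - #104 - #103 - #105 - Base: 15+4+26+15+8+16 = 84
Base - #101 - #102 - #104 - #105 - #103 - Base: 15+4+26+23+21+24 = 113
Base - #101 - #102 - #105 - #103 - #104 - Base: 15+4+31+21+20+24 = 115
Base - #101 - #102 - #105 - #104 - #103 - Base: 15+4+31+26+15+24 = 115
Base - #101 - #103 - #102 - #104 - #105 - Base: 15+26+33+26+23+16 = 139
Base - #101 - #103 - #102 - #105 - #104 - Base: 15+26+33+31+26+24 = 155
Base - #101 - #103 - #104 - #102 - #105 - Base: 15+26+20+21+31+16 = 129
Base - #101 - #103 - #104 - #105 - #102 - Base: 15+26+20+23+25+39 = 148
Base - #101 - #103 - #105 - #102 - #104 - Base: 15+26+8+25+26+24 = 124
Base - #101 - #103 - #105 - #104 - #102 - Base: 15+26+8+26+21+39 = 135
Base - #101 - #104 - #102 - #103 - #105 - Base: 15+11+21+23+8+16 = 94
Base - #101 - #104 - #102 - #105 - #103 - Base: 15+11+21+31+21+24 = 123
… (106 more)
Base - #104 - #101 - #102 - #103 - #105 - Base: 10+17+4+23+8+16 = 78  ← best
The minimum is 78.
One optimal route: Base → #104 → #101 → #102 → #103 → #105 → Base.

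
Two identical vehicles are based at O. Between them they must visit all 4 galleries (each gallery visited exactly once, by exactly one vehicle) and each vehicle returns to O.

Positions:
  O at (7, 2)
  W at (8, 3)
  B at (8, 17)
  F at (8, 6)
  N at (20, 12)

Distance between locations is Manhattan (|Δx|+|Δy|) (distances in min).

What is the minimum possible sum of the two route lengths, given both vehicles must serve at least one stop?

60 min — the smallest possible combined total.

There are 2^3 − 1 = 7 ways to divide the 4 stops into two non-empty groups. For each, the best each vehicle can do is its own shortest tour through its group:
  {W} + {B, F, N}: 4 + 56 = 60
  {B} + {W, F, N}: 32 + 46 = 78
  {W, B} + {F, N}: 32 + 46 = 78
  {F} + {W, B, N}: 10 + 56 = 66
  {W, F} + {B, N}: 10 + 56 = 66
  {B, F} + {W, N}: 32 + 46 = 78
  … (7 splits in total)
Best: vehicle 1 O → W → O = 4; vehicle 2 O → B → N → F → O = 56; combined 60.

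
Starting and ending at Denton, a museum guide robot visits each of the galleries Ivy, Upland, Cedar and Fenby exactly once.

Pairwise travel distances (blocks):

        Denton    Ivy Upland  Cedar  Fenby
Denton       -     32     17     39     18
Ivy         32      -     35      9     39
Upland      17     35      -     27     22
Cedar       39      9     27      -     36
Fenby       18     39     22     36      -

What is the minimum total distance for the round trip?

Minimum total distance: 108 blocks.

There are 12 distinct closed tours to check (reversals are equivalent).
Denton-Ivy-Upland-Cedar-Fenby-Denton: 32+35+27+36+18 = 148
Denton-Ivy-Upland-Fenby-Cedar-Denton: 32+35+22+36+39 = 164
Denton-Ivy-Cedar-Upland-Fenby-Denton: 32+9+27+22+18 = 108
Denton-Ivy-Cedar-Fenby-Upland-Denton: 32+9+36+22+17 = 116
Denton-Ivy-Fenby-Upland-Cedar-Denton: 32+39+22+27+39 = 159
Denton-Ivy-Fenby-Cedar-Upland-Denton: 32+39+36+27+17 = 151
Denton-Upland-Ivy-Cedar-Fenby-Denton: 17+35+9+36+18 = 115
Denton-Upland-Ivy-Fenby-Cedar-Denton: 17+35+39+36+39 = 166
Denton-Upland-Cedar-Ivy-Fenby-Denton: 17+27+9+39+18 = 110
Denton-Upland-Fenby-Ivy-Cedar-Denton: 17+22+39+9+39 = 126
Denton-Cedar-Ivy-Upland-Fenby-Denton: 39+9+35+22+18 = 123
Denton-Cedar-Upland-Ivy-Fenby-Denton: 39+27+35+39+18 = 158
The minimum is 108.
One optimal route: Denton → Ivy → Cedar → Upland → Fenby → Denton (or its reverse).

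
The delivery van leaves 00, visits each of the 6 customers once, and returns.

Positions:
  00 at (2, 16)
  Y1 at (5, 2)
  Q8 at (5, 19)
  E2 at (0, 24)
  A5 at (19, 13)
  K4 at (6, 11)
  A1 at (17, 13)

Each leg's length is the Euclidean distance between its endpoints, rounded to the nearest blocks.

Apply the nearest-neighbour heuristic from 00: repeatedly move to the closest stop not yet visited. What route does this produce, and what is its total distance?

00 → [Q8:4 / K4:6 / E2:8 / Y1:14 / A1:15 / A5:17] → Q8 (4)
Q8 → [E2:7 / K4:8 / A1:13 / A5:15 / Y1:17] → E2 (7)
E2 → [K4:14 / A1:20 / A5:22 / Y1:23] → K4 (14)
K4 → [Y1:9 / A1:11 / A5:13] → Y1 (9)
Y1 → [A1:16 / A5:18] → A1 (16)
A1 → [A5:2] → A5 (2)
Return A5→00: 17.
Total = 4 + 7 + 14 + 9 + 16 + 2 + 17 = 69.

Total distance 69 blocks via the nearest-neighbour route 00 → Q8 → E2 → K4 → Y1 → A1 → A5 → 00.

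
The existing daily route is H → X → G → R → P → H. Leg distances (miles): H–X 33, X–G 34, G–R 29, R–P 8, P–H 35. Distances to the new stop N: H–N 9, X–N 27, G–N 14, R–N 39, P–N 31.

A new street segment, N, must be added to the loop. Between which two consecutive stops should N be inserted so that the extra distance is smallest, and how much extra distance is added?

+3 miles — insert N between H and X.

Insertion cost between consecutive stops i–j is d(i,N) + d(N,j) − d(i,j):
  between H and X: 9 + 27 − 33 = 3
  between X and G: 27 + 14 − 34 = 7
  between G and R: 14 + 39 − 29 = 24
  between R and P: 39 + 31 − 8 = 62
  between P and H: 31 + 9 − 35 = 5
Cheapest insertion is between H and X, adding 3.
New total = 139 + 3 = 142.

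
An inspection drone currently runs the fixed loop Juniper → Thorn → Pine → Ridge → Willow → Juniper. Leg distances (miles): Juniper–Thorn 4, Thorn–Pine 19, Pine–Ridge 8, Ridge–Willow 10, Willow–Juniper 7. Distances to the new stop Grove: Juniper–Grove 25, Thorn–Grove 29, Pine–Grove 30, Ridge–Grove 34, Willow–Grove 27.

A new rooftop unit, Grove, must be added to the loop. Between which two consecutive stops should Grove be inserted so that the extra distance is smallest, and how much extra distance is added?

Insertion cost between consecutive stops i–j is d(i,Grove) + d(Grove,j) − d(i,j):
  between Juniper and Thorn: 25 + 29 − 4 = 50
  between Thorn and Pine: 29 + 30 − 19 = 40
  between Pine and Ridge: 30 + 34 − 8 = 56
  between Ridge and Willow: 34 + 27 − 10 = 51
  between Willow and Juniper: 27 + 25 − 7 = 45
Cheapest insertion is between Thorn and Pine, adding 40.
New total = 48 + 40 = 88.

Minimum extra distance: 40 miles, inserting Grove between Thorn and Pine.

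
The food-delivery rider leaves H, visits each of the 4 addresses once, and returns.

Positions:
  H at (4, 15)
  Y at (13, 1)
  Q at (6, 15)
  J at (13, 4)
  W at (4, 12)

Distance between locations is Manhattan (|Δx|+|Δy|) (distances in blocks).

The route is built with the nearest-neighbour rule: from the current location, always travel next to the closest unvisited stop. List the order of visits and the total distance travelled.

50 blocks along H → Q → W → J → Y → H.

At H the remaining stops are Q 2, W 3, J 20, Y 23; go to Q.
At Q the remaining stops are W 5, J 18, Y 21; go to W.
At W the remaining stops are J 17, Y 20; go to J.
At J the remaining stops are Y 3; go to Y.
Return Y→H: 23.
Total = 2 + 5 + 17 + 3 + 23 = 50.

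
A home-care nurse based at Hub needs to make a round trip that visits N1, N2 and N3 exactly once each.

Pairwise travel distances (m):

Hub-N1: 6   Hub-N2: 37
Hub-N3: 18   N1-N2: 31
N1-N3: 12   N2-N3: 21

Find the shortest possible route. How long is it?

Minimum total distance: 76 m.

There are 3 distinct closed tours to check (reversals are equivalent).
Hub - N1 - N2 - N3 - Hub: 6+31+21+18 = 76
Hub - N1 - N3 - N2 - Hub: 6+12+21+37 = 76
Hub - N2 - N1 - N3 - Hub: 37+31+12+18 = 98
The minimum is 76.
One optimal route: Hub → N1 → N2 → N3 → Hub (or its reverse).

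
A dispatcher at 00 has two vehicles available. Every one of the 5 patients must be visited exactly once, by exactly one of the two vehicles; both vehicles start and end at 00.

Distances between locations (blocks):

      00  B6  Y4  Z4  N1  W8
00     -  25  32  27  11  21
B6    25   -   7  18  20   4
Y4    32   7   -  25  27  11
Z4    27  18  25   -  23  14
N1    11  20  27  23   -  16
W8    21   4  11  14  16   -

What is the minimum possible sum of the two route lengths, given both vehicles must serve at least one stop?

Minimum combined distance: 106 blocks.

Try each way of splitting the stops between the two vehicles (each non-empty) and, for each split, find the best tour for each vehicle:
  {B6} + {Y4, Z4, N1, W8}: 50 + 90 = 140
  {Y4} + {B6, Z4, N1, W8}: 64 + 76 = 140
  {B6, Y4} + {Z4, N1, W8}: 64 + 68 = 132
  {Z4} + {B6, Y4, N1, W8}: 54 + 70 = 124
  {B6, Z4} + {Y4, N1, W8}: 70 + 70 = 140
  {Y4, Z4} + {B6, N1, W8}: 84 + 56 = 140
  … (15 splits in total)
  {N1} + {B6, Y4, Z4, W8}: 22 + 84 = 106  ← best
Best: vehicle 1 00 → N1 → 00 = 22; vehicle 2 00 → B6 → Y4 → W8 → Z4 → 00 = 84; combined 106.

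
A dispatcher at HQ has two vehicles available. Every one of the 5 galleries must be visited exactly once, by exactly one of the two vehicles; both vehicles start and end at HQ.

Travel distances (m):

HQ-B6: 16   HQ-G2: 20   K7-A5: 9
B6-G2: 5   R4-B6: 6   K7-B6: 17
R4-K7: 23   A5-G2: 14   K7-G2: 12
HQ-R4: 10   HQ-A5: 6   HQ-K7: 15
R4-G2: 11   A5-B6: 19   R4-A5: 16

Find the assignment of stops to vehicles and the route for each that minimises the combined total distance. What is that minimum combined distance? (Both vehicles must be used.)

Try each way of splitting the stops between the two vehicles (each non-empty) and, for each split, find the best tour for each vehicle:
  {R4} + {K7, A5, B6, G2}: 20 + 48 = 68
  {K7} + {R4, A5, B6, G2}: 30 + 41 = 71
  {R4, K7} + {A5, B6, G2}: 48 + 41 = 89
  {A5} + {R4, K7, B6, G2}: 12 + 48 = 60
  {R4, A5} + {K7, B6, G2}: 32 + 48 = 80
  {K7, A5} + {R4, B6, G2}: 30 + 41 = 71
  … (15 splits in total)
Best: vehicle 1 HQ → A5 → HQ = 12; vehicle 2 HQ → R4 → B6 → G2 → K7 → HQ = 48; combined 60.

Minimum combined distance: 60 m.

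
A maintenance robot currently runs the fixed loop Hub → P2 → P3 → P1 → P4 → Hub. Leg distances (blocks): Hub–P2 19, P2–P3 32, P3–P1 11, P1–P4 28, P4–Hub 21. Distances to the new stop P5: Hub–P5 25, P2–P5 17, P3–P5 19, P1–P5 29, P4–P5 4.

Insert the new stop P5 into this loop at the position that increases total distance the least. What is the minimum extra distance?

Minimum extra distance: 4 blocks, inserting P5 between P2 and P3.

Insertion cost between consecutive stops i–j is d(i,P5) + d(P5,j) − d(i,j):
  between Hub and P2: 25 + 17 − 19 = 23
  between P2 and P3: 17 + 19 − 32 = 4
  between P3 and P1: 19 + 29 − 11 = 37
  between P1 and P4: 29 + 4 − 28 = 5
  between P4 and Hub: 4 + 25 − 21 = 8
Cheapest insertion is between P2 and P3, adding 4.
New total = 111 + 4 = 115.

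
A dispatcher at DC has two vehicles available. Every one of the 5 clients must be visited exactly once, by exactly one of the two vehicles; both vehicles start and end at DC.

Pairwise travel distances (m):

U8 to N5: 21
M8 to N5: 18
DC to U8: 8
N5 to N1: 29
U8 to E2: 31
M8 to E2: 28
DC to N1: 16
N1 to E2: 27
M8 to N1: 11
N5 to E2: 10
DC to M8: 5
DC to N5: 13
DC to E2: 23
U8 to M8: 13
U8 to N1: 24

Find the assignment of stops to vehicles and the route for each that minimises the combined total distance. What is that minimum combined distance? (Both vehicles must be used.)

Check every non-empty split of the stops between the two vehicles; for each half take its own optimal tour:
  {U8} + {M8, N5, N1, E2}: 16 + 66 = 82
  {M8} + {U8, N5, N1, E2}: 10 + 82 = 92
  {U8, M8} + {N5, N1, E2}: 26 + 66 = 92
  {N5} + {U8, M8, N1, E2}: 26 + 82 = 108
  {U8, N5} + {M8, N1, E2}: 42 + 66 = 108
  {M8, N5} + {U8, N1, E2}: 36 + 82 = 118
  … (15 splits in total)
Best: vehicle 1 DC → U8 → DC = 16; vehicle 2 DC → M8 → N1 → E2 → N5 → DC = 66; combined 82.

82 m — the smallest possible combined total.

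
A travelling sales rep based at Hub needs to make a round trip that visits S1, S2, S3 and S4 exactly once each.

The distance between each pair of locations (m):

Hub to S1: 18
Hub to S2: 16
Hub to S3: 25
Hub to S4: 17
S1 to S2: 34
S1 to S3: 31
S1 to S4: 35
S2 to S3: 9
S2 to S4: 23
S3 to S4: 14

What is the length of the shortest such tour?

There are 12 distinct closed tours to check (reversals are equivalent).
Hub-S1-S2-S3-S4-Hub: 18+34+9+14+17 = 92
Hub-S1-S2-S4-S3-Hub: 18+34+23+14+25 = 114
Hub-S1-S3-S2-S4-Hub: 18+31+9+23+17 = 98
Hub-S1-S3-S4-S2-Hub: 18+31+14+23+16 = 102
Hub-S1-S4-S2-S3-Hub: 18+35+23+9+25 = 110
Hub-S1-S4-S3-S2-Hub: 18+35+14+9+16 = 92
Hub-S2-S1-S3-S4-Hub: 16+34+31+14+17 = 112
Hub-S2-S1-S4-S3-Hub: 16+34+35+14+25 = 124
Hub-S2-S3-S1-S4-Hub: 16+9+31+35+17 = 108
Hub-S2-S4-S1-S3-Hub: 16+23+35+31+25 = 130
Hub-S3-S1-S2-S4-Hub: 25+31+34+23+17 = 130
Hub-S3-S2-S1-S4-Hub: 25+9+34+35+17 = 120
The minimum is 92.
One optimal route: Hub → S1 → S2 → S3 → S4 → Hub (or its reverse).

Shortest round trip = 92 m.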